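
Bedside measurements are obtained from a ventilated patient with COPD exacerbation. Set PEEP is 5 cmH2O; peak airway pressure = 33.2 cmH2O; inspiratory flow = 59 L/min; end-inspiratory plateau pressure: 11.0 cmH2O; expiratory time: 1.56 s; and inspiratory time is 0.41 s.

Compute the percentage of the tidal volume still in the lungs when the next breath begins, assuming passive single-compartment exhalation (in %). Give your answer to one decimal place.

35.8

Flow: 59 L/min ÷ 60 = 0.9833 L/s.
Vt = flow × Ti = 0.9833 L/s × 0.41 s × 1000 mL/L = 403.15 mL.
R = (PIP − Pplat)/V̇ = (33.2 − 11.0) / 0.9833 = 22.2/0.9833 = 22.577 cmH2O·s/L.
C = Vt/(Pplat − PEEP) = 403.15 / (11.0 − 5) = 403.15/6.0 = 67.192 mL/cmH2O.
τ = R × C = 22.577 × 0.06719 L/cmH2O = 1.517 s.
Fraction remaining at end-expiration = e^(−Te/τ) = e^(−1.56/1.517) = 0.3576 → 35.76%.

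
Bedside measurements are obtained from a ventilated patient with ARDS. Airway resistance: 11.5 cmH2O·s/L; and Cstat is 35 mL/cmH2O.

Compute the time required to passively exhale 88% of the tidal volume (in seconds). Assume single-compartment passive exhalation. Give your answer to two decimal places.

0.85

τ = R × C = 11.5 × 35 mL/cmH2O = 11.5 × 0.035 L/cmH2O = 0.4025 s.
Exhaled fraction f = 1 − e^(−t/τ) → t = −τ·ln(1 − f) = −0.4025·ln(0.12) = 0.8534 s.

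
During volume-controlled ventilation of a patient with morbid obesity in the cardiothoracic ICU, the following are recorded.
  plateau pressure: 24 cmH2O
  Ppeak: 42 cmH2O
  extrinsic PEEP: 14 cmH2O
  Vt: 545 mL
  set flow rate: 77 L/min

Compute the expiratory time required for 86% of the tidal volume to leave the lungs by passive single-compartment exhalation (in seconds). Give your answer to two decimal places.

1.50

Flow: 77 L/min ÷ 60 = 1.2833 L/s.
R = (PIP − Pplat)/V̇ = (42 − 24) / 1.2833 = 18.0/1.2833 = 14.026 cmH2O·s/L.
C = Vt/(Pplat − PEEP) = 545.0 / (24 − 14) = 545.0/10.0 = 54.5 mL/cmH2O.
τ = R × C = 14.026 × 0.0545 L/cmH2O = 0.7644 s.
t = −τ·ln(1 − 0.86) = −0.7644·ln(0.14) = 1.503 s.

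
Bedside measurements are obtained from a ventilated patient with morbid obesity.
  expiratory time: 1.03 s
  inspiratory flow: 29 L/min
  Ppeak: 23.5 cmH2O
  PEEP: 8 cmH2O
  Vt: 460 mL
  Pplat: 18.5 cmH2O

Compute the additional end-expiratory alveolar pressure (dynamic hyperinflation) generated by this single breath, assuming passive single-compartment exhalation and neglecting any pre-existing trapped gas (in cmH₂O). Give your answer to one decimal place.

Flow: 29 L/min ÷ 60 = 0.4833 L/s.
R = (PIP − Pplat)/V̇ = (23.5 − 18.5) / 0.4833 = 5.0/0.4833 = 10.346 cmH2O·s/L.
C = Vt/(Pplat − PEEP) = 460.0 / (18.5 − 8) = 460.0/10.5 = 43.81 mL/cmH2O.
τ = R × C = 10.346 × 0.04381 L/cmH2O = 0.4533 s.
Fraction remaining = e^(−Te/τ) = e^(−1.03/0.4533) = 0.1031; trapped volume = 460.0 × 0.1031 = 47.426 mL.
Additional alveolar pressure from trapping ≈ V_trapped / C = 47.426 / 43.81 = 1.083 cmH2O.

1.1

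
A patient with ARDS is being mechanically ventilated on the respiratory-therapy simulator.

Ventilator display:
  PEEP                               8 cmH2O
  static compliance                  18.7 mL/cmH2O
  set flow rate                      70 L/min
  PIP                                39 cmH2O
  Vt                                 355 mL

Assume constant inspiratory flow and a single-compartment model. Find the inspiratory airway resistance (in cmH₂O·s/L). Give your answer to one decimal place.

10.3

Flow: 70 L/min ÷ 60 = 1.1667 L/s.
Equation of motion (constant flow): PIP = Vt/C + R·V̇ + PEEP.
R·V̇ = PIP − Vt/C − PEEP = 39 − 355/18.7 − 8 = 39 − 18.984 − 8 = 12.016 cmH2O.
R = 12.016 / 1.1667 = 10.299 cmH2O·s/L.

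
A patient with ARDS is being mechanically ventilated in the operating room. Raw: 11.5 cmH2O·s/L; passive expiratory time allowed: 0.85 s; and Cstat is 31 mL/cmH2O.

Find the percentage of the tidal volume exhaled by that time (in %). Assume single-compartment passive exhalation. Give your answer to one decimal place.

90.8

τ = R × C = 11.5 × 31 mL/cmH2O = 11.5 × 0.031 L/cmH2O = 0.3565 s.
Passive exhalation: V(t)/V₀ = e^(−t/τ) = e^(−0.85/0.3565) = 0.09215.
Fraction exhaled = 1 − 0.09215 = 0.9079 → 90.79%.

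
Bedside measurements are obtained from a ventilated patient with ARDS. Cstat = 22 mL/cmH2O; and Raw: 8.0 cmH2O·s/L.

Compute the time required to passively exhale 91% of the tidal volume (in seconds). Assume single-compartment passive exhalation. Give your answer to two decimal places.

0.42

τ = R × C = 8.0 × 22 mL/cmH2O = 8.0 × 0.022 L/cmH2O = 0.176 s.
Exhaled fraction f = 1 − e^(−t/τ) → t = −τ·ln(1 − f) = −0.176·ln(0.09) = 0.4238 s.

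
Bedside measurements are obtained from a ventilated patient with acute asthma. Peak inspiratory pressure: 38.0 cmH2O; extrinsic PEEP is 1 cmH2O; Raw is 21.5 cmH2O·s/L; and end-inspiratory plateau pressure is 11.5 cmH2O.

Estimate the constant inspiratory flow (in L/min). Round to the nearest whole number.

74

flow = (PIP − Pplat) / Raw = (38.0 − 11.5) / 21.5 = 1.233 L/s × 60 = 73.98 L/min.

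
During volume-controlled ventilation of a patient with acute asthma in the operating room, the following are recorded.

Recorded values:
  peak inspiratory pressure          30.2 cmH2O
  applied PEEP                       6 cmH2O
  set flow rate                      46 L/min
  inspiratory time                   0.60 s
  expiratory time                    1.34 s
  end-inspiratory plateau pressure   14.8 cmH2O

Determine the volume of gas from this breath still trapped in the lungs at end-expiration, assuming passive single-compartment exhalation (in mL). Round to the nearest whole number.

128

Flow: 46 L/min ÷ 60 = 0.7667 L/s.
Vt = flow × Ti = 0.7667 L/s × 0.60 s × 1000 mL/L = 460.02 mL.
R = (PIP − Pplat)/V̇ = (30.2 − 14.8) / 0.7667 = 15.4/0.7667 = 20.086 cmH2O·s/L.
C = Vt/(Pplat − PEEP) = 460.02 / (14.8 − 6) = 460.02/8.8 = 52.275 mL/cmH2O.
τ = R × C = 20.086 × 0.05228 L/cmH2O = 1.05 s.
Fraction remaining = e^(−Te/τ) = e^(−1.34/1.05) = 0.2791.
Trapped volume = 460.02 × 0.2791 = 128.39 mL.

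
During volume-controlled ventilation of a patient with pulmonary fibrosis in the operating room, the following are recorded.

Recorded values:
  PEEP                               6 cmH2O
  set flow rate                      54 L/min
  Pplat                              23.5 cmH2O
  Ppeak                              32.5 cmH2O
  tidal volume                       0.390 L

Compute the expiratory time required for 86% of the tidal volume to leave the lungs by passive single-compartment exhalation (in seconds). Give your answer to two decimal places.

0.44

Flow: 54 L/min ÷ 60 = 0.9 L/s.
R = (PIP − Pplat)/V̇ = (32.5 − 23.5) / 0.9 = 9.0/0.9 = 10.0 cmH2O·s/L.
C = Vt/(Pplat − PEEP) = 390.0 / (23.5 − 6) = 390.0/17.5 = 22.286 mL/cmH2O.
τ = R × C = 10.0 × 0.02229 L/cmH2O = 0.2229 s.
t = −τ·ln(1 − 0.86) = −0.2229·ln(0.14) = 0.4382 s.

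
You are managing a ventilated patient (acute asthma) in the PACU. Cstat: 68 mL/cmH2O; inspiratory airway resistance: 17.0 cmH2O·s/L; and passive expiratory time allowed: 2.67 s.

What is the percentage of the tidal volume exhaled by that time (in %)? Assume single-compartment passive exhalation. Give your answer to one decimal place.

90.1

τ = R × C = 17.0 × 68 mL/cmH2O = 17.0 × 0.068 L/cmH2O = 1.156 s.
Passive exhalation: V(t)/V₀ = e^(−t/τ) = e^(−2.67/1.156) = 0.09929.
Fraction exhaled = 1 − 0.09929 = 0.9007 → 90.07%.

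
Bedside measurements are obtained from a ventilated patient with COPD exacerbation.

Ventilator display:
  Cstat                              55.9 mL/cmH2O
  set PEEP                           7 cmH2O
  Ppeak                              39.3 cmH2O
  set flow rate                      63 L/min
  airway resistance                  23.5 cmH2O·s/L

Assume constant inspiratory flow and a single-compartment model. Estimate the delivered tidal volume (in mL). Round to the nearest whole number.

426

Flow: 63 L/min ÷ 60 = 1.05 L/s.
Equation of motion (constant flow): PIP = Vt/C + R·V̇ + PEEP.
Vt/C = PIP − R·V̇ − PEEP = 39.3 − 24.675 − 7 = 7.625 cmH2O.
Vt = C × 7.625 = 55.9 × 7.625 = 426.24 mL.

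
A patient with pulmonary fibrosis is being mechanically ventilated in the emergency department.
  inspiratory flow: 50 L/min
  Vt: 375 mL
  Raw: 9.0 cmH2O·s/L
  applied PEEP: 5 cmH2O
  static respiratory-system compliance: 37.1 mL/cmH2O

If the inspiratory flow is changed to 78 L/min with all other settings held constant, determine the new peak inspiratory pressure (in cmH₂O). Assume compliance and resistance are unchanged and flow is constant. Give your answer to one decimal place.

26.8

Flow: 50 L/min ÷ 60 = 0.8333 L/s.
New flow: 78 L/min ÷ 60 = 1.3 L/s.
PIP = Vt/C + R·V̇ + PEEP (constant-flow equation of motion).
Only the resistive term changes: ΔPIP = R × ΔV̇ = 9.0 × (1.3 − 0.8333) = 9.0 × 0.4667 = 4.2 cmH2O.
Original PIP = 375/37.1 + 9.0×0.8333 + 5 = 22.608 cmH2O; new PIP = 22.608 + (4.2) = 26.808 cmH2O.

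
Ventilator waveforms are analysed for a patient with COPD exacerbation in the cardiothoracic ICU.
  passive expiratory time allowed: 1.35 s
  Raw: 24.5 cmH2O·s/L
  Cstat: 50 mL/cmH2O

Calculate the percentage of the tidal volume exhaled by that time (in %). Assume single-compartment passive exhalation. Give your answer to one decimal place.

τ = R × C = 24.5 × 50 mL/cmH2O = 24.5 × 0.050 L/cmH2O = 1.225 s.
Passive exhalation: V(t)/V₀ = e^(−t/τ) = e^(−1.35/1.225) = 0.3322.
Fraction exhaled = 1 − 0.3322 = 0.6678 → 66.78%.

66.8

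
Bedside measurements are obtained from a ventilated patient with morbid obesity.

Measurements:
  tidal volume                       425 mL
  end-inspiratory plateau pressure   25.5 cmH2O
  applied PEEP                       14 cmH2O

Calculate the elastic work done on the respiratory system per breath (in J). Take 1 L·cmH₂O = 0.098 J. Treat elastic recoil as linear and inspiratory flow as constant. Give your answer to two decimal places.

0.24

Elastic work ≈ ½ × (Pplat − PEEP) × Vt = 0.5 × (25.5 − 14) × 0.425 L = 0.5 × 11.5 × 0.425 = 2.444 L·cmH2O.
× 0.098 J/(L·cmH2O) → 0.2395 J.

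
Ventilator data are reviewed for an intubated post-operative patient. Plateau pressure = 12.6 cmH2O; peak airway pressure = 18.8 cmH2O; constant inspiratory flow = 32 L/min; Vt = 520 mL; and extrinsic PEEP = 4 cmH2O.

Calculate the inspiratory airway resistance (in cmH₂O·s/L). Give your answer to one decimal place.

11.6

Flow: 32 L/min ÷ 60 = 0.5333 L/s.
Raw = (PIP − Pplat) / flow = (18.8 − 12.6) / 0.5333 = 6.2 / 0.5333 = 11.626 cmH2O·s/L.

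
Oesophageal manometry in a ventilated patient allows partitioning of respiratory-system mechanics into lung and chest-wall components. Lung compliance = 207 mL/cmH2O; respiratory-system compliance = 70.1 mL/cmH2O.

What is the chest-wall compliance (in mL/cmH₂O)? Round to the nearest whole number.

1/Ccw = 1/Crs − 1/CL.
1/Ccw = 1/70.1 − 1/207 = 0.009434.
Ccw = 106.0 mL/cmH2O.

106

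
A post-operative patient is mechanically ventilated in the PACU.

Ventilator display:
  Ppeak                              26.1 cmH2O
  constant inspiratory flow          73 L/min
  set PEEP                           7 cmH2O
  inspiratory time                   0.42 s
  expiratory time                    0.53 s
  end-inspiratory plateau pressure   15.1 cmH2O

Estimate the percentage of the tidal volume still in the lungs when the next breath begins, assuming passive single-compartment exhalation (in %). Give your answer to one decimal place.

39.5

Flow: 73 L/min ÷ 60 = 1.2167 L/s.
Vt = flow × Ti = 1.2167 L/s × 0.42 s × 1000 mL/L = 511.01 mL.
R = (PIP − Pplat)/V̇ = (26.1 − 15.1) / 1.2167 = 11.0/1.2167 = 9.041 cmH2O·s/L.
C = Vt/(Pplat − PEEP) = 511.01 / (15.1 − 7) = 511.01/8.1 = 63.088 mL/cmH2O.
τ = R × C = 9.041 × 0.06309 L/cmH2O = 0.5704 s.
Fraction remaining at end-expiration = e^(−Te/τ) = e^(−0.53/0.5704) = 0.3949 → 39.49%.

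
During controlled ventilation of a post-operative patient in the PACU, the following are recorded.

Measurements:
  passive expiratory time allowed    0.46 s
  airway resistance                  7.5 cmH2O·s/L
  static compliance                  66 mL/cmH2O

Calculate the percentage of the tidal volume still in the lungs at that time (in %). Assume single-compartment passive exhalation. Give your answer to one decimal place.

39.5

τ = R × C = 7.5 × 66 mL/cmH2O = 7.5 × 0.066 L/cmH2O = 0.495 s.
Passive exhalation: V(t)/V₀ = e^(−t/τ) = e^(−0.46/0.495) = 0.3948.
Fraction remaining = 0.3948 → 39.48%.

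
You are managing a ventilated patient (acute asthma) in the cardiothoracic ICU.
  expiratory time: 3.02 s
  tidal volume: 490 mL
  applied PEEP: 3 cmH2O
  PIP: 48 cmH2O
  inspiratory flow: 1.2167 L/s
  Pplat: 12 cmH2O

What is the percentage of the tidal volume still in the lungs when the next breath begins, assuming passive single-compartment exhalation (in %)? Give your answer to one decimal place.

15.3

R = (PIP − Pplat)/V̇ = (48 − 12) / 1.2167 = 36.0/1.2167 = 29.588 cmH2O·s/L.
C = Vt/(Pplat − PEEP) = 490.0 / (12 − 3) = 490.0/9.0 = 54.444 mL/cmH2O.
τ = R × C = 29.588 × 0.05444 L/cmH2O = 1.611 s.
Fraction remaining at end-expiration = e^(−Te/τ) = e^(−3.02/1.611) = 0.1534 → 15.34%.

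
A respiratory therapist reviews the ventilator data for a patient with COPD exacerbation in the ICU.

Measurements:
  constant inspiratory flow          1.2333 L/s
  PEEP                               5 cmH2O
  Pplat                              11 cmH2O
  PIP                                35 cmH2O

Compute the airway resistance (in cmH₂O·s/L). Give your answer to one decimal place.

Raw = (PIP − Pplat) / flow = (35 − 11) / 1.2333 = 24.0 / 1.2333 = 19.46 cmH2O·s/L.

19.5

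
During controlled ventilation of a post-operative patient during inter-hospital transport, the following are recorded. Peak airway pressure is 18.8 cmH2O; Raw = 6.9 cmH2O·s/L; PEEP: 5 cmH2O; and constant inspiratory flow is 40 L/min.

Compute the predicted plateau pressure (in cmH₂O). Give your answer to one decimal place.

14.2

Flow: 40 L/min ÷ 60 = 0.6667 L/s.
Pplat = PIP − Raw × flow = 18.8 − 6.9 × 0.6667 = 18.8 − 4.6 = 14.2 cmH2O.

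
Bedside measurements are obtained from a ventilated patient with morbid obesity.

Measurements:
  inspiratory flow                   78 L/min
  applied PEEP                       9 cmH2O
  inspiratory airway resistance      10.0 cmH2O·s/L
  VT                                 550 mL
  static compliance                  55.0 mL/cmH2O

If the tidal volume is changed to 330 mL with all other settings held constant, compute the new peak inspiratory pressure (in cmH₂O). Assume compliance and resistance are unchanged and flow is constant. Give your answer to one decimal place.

Flow: 78 L/min ÷ 60 = 1.3 L/s.
PIP = Vt/C + R·V̇ + PEEP (constant-flow equation of motion).
Only the elastic term changes: ΔPIP = ΔVt / C = (330 − 550) / 55.0 = -4.0 cmH2O.
Original PIP = 550/55.0 + 10.0×1.3 + 9 = 32.0 cmH2O; new PIP = 32.0 + (-4.0) = 28.0 cmH2O.

28.0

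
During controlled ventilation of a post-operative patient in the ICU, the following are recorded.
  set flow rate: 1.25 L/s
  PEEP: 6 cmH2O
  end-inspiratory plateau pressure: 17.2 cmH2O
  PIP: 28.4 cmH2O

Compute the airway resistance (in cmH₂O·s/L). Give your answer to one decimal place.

Raw = (PIP − Pplat) / flow = (28.4 − 17.2) / 1.25 = 11.2 / 1.25 = 8.96 cmH2O·s/L.

9.0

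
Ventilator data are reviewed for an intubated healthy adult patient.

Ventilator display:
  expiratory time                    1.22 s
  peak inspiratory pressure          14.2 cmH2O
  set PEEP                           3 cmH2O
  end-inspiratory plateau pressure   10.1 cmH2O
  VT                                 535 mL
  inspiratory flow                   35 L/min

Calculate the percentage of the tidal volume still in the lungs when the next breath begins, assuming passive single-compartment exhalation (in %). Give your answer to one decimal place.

Flow: 35 L/min ÷ 60 = 0.5833 L/s.
R = (PIP − Pplat)/V̇ = (14.2 − 10.1) / 0.5833 = 4.1/0.5833 = 7.029 cmH2O·s/L.
C = Vt/(Pplat − PEEP) = 535.0 / (10.1 − 3) = 535.0/7.1 = 75.352 mL/cmH2O.
τ = R × C = 7.029 × 0.07535 L/cmH2O = 0.5296 s.
Fraction remaining at end-expiration = e^(−Te/τ) = e^(−1.22/0.5296) = 0.0999 → 9.99%.

10.0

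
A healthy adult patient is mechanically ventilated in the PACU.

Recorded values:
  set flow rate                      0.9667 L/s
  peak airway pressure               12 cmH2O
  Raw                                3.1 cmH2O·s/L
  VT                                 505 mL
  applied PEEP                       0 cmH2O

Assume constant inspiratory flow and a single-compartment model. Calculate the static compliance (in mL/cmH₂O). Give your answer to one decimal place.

Equation of motion (constant flow): PIP = Vt/C + R·V̇ + PEEP.
Vt/C = PIP − R·V̇ − PEEP = 12 − 3.1×0.9667 − 0 = 12 − 2.997 − 0 = 9.003 cmH2O.
C = Vt / 9.003 = 505 / 9.003 = 56.092 mL/cmH2O.

56.1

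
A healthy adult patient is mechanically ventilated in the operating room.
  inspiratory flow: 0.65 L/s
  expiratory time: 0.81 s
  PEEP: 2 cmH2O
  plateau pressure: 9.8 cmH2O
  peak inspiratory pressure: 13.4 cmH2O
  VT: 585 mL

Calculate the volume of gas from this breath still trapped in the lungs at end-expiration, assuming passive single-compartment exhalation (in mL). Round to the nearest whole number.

R = (PIP − Pplat)/V̇ = (13.4 − 9.8) / 0.65 = 3.6/0.65 = 5.538 cmH2O·s/L.
C = Vt/(Pplat − PEEP) = 585.0 / (9.8 − 2) = 585.0/7.8 = 75.0 mL/cmH2O.
τ = R × C = 5.538 × 0.075 L/cmH2O = 0.4154 s.
Fraction remaining = e^(−Te/τ) = e^(−0.81/0.4154) = 0.1423.
Trapped volume = 585.0 × 0.1423 = 83.246 mL.

83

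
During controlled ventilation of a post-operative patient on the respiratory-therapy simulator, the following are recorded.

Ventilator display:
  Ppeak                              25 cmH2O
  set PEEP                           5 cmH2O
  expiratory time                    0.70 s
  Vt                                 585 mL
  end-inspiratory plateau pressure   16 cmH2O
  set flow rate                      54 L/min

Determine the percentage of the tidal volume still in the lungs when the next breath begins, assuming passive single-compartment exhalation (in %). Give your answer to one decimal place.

Flow: 54 L/min ÷ 60 = 0.9 L/s.
R = (PIP − Pplat)/V̇ = (25 − 16) / 0.9 = 9.0/0.9 = 10.0 cmH2O·s/L.
C = Vt/(Pplat − PEEP) = 585.0 / (16 − 5) = 585.0/11.0 = 53.182 mL/cmH2O.
τ = R × C = 10.0 × 0.05318 L/cmH2O = 0.5318 s.
Fraction remaining at end-expiration = e^(−Te/τ) = e^(−0.70/0.5318) = 0.2681 → 26.81%.

26.8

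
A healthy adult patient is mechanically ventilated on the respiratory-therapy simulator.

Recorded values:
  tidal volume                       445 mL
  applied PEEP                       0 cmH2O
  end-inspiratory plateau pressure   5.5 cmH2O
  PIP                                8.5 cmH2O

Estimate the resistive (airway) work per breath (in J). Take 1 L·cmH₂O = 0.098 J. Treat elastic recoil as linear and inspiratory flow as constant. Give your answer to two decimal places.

0.13

With constant inspiratory flow the resistive pressure is constant at PIP − Pplat = 8.5 − 5.5 = 3.0 cmH2O, so resistive work = 3.0 × 0.445 = 1.335 L·cmH2O.
× 0.098 J/(L·cmH2O) → 0.1308 J.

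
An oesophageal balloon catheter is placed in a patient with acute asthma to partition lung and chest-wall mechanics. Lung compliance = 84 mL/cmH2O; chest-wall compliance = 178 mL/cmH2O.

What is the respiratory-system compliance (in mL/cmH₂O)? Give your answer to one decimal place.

57.1

Lung and chest wall are elastances in series: 1/Crs = 1/CL + 1/Ccw.
1/Crs = 1/84 + 1/178 = 0.01752.
Crs = 57.078 mL/cmH2O.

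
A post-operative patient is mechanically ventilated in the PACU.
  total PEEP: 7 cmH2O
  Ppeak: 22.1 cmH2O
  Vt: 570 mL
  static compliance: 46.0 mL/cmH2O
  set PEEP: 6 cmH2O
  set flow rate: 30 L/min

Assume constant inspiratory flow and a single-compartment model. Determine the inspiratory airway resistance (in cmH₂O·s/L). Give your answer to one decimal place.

Flow: 30 L/min ÷ 60 = 0.5 L/s.
Total PEEP = 7 cmH2O (set 6 + intrinsic 1); this is the baseline alveolar pressure.
Equation of motion (constant flow): PIP = Vt/C + R·V̇ + PEEP.
R·V̇ = PIP − Vt/C − PEEP = 22.1 − 570/46.0 − 7 = 22.1 − 12.391 − 7 = 2.709 cmH2O.
R = 2.709 / 0.5 = 5.418 cmH2O·s/L.

5.4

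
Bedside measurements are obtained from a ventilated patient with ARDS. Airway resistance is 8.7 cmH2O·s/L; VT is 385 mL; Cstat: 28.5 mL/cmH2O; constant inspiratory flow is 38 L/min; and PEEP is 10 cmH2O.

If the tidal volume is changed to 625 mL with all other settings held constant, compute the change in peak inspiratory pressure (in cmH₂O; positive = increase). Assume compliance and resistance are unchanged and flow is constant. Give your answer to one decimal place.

PIP = Vt/C + R·V̇ + PEEP (constant-flow equation of motion).
Only the elastic term changes: ΔPIP = ΔVt / C = (625 − 385) / 28.5 = 8.421 cmH2O.

8.4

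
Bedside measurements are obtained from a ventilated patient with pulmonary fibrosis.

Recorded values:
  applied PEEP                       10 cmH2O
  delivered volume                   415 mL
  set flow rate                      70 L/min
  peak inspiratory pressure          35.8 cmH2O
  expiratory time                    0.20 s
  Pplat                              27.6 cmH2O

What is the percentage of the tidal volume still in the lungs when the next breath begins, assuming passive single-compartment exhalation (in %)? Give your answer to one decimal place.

Flow: 70 L/min ÷ 60 = 1.1667 L/s.
R = (PIP − Pplat)/V̇ = (35.8 − 27.6) / 1.1667 = 8.2/1.1667 = 7.028 cmH2O·s/L.
C = Vt/(Pplat − PEEP) = 415.0 / (27.6 − 10) = 415.0/17.6 = 23.58 mL/cmH2O.
τ = R × C = 7.028 × 0.02358 L/cmH2O = 0.1657 s.
Fraction remaining at end-expiration = e^(−Te/τ) = e^(−0.20/0.1657) = 0.2991 → 29.91%.

29.9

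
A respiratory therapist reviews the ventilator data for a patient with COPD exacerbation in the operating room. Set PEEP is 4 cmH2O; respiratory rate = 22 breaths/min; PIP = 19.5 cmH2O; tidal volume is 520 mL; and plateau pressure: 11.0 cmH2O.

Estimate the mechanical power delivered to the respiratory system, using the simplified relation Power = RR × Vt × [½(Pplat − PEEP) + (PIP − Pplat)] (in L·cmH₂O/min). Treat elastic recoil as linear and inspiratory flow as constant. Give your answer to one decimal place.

137.3

Per-breath work = Vt × [½(Pplat−PEEP) + (PIP−Pplat)] = 0.520 × [0.5×7.0 + 8.5] = 0.520 × 12.0 = 6.24 L·cmH2O.
Power = 22 × 6.24 = 137.28 L·cmH2O/min.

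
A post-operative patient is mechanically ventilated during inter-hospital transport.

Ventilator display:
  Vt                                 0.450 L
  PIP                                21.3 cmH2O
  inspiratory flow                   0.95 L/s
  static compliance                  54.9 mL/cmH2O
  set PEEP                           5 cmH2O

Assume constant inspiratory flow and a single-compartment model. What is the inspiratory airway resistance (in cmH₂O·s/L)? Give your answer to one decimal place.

Equation of motion (constant flow): PIP = Vt/C + R·V̇ + PEEP.
R·V̇ = PIP − Vt/C − PEEP = 21.3 − 450/54.9 − 5 = 21.3 − 8.197 − 5 = 8.103 cmH2O.
R = 8.103 / 0.95 = 8.529 cmH2O·s/L.

8.5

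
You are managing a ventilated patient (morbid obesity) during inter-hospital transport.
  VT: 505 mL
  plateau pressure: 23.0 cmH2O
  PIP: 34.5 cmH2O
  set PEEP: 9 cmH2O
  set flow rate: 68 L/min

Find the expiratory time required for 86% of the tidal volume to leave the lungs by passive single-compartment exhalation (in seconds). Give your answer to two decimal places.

Flow: 68 L/min ÷ 60 = 1.1333 L/s.
R = (PIP − Pplat)/V̇ = (34.5 − 23.0) / 1.1333 = 11.5/1.1333 = 10.147 cmH2O·s/L.
C = Vt/(Pplat − PEEP) = 505.0 / (23.0 − 9) = 505.0/14.0 = 36.071 mL/cmH2O.
τ = R × C = 10.147 × 0.03607 L/cmH2O = 0.366 s.
t = −τ·ln(1 − 0.86) = −0.366·ln(0.14) = 0.7196 s.

0.72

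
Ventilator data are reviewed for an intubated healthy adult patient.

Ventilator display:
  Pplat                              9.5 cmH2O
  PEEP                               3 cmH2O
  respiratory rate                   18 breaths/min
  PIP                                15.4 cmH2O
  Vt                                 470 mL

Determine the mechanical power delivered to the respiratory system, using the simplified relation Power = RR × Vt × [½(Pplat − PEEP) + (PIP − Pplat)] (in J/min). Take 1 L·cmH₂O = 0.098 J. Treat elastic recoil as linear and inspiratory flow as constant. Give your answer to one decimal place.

7.6

Per-breath work = Vt × [½(Pplat−PEEP) + (PIP−Pplat)] = 0.470 × [0.5×6.5 + 5.9] = 0.470 × 9.15 = 4.301 L·cmH2O.
Power = 18 × 4.301 = 77.418 L·cmH2O/min.
× 0.098 J/(L·cmH2O) → 7.587 J/min.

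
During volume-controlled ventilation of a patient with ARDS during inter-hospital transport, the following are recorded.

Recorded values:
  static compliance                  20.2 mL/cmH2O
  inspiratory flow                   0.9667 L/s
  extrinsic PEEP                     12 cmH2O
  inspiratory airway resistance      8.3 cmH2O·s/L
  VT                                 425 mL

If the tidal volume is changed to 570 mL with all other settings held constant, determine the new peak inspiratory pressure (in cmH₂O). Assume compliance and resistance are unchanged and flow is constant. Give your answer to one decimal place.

PIP = Vt/C + R·V̇ + PEEP (constant-flow equation of motion).
Only the elastic term changes: ΔPIP = ΔVt / C = (570 − 425) / 20.2 = 7.178 cmH2O.
Original PIP = 425/20.2 + 8.3×0.9667 + 12 = 41.063 cmH2O; new PIP = 41.063 + (7.178) = 48.241 cmH2O.

48.2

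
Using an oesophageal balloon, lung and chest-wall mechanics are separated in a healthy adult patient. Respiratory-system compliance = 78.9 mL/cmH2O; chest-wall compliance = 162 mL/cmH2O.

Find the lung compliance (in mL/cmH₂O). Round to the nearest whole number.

154

1/CL = 1/Crs − 1/Ccw.
1/CL = 1/78.9 − 1/162 = 0.006501.
CL = 153.82 mL/cmH2O.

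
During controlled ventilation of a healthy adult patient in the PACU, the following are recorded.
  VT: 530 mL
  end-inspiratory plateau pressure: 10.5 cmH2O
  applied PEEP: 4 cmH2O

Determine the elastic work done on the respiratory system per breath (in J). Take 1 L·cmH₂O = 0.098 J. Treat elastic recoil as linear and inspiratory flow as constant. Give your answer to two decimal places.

0.17

Elastic work ≈ ½ × (Pplat − PEEP) × Vt = 0.5 × (10.5 − 4) × 0.530 L = 0.5 × 6.5 × 0.530 = 1.723 L·cmH2O.
× 0.098 J/(L·cmH2O) → 0.1689 J.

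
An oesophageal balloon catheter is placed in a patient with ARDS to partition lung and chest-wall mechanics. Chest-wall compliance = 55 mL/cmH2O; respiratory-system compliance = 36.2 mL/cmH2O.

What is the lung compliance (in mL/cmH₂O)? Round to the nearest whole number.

1/CL = 1/Crs − 1/Ccw.
1/CL = 1/36.2 − 1/55 = 0.009442.
CL = 105.91 mL/cmH2O.

106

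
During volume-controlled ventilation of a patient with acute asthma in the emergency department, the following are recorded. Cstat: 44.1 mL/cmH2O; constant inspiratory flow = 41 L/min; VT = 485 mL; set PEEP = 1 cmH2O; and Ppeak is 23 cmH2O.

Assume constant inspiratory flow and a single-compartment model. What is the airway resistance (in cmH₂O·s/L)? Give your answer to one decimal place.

16.1

Flow: 41 L/min ÷ 60 = 0.6833 L/s.
Equation of motion (constant flow): PIP = Vt/C + R·V̇ + PEEP.
R·V̇ = PIP − Vt/C − PEEP = 23 − 485/44.1 − 1 = 23 − 10.998 − 1 = 11.002 cmH2O.
R = 11.002 / 0.6833 = 16.101 cmH2O·s/L.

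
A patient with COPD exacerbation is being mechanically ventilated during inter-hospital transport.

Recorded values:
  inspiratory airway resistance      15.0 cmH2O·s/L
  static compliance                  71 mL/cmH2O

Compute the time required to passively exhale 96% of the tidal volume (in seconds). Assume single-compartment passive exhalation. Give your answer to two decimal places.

τ = R × C = 15.0 × 71 mL/cmH2O = 15.0 × 0.071 L/cmH2O = 1.065 s.
Exhaled fraction f = 1 − e^(−t/τ) → t = −τ·ln(1 − f) = −1.065·ln(0.04) = 3.428 s.

3.43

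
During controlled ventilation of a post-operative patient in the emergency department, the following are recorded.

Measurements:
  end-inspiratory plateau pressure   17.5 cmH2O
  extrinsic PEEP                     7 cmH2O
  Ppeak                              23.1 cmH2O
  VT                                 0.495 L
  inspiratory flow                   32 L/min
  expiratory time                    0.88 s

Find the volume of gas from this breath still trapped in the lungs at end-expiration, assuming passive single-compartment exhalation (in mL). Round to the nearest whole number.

84

Flow: 32 L/min ÷ 60 = 0.5333 L/s.
R = (PIP − Pplat)/V̇ = (23.1 − 17.5) / 0.5333 = 5.6/0.5333 = 10.501 cmH2O·s/L.
C = Vt/(Pplat − PEEP) = 495.0 / (17.5 − 7) = 495.0/10.5 = 47.143 mL/cmH2O.
τ = R × C = 10.501 × 0.04714 L/cmH2O = 0.495 s.
Fraction remaining = e^(−Te/τ) = e^(−0.88/0.495) = 0.169.
Trapped volume = 495.0 × 0.169 = 83.655 mL.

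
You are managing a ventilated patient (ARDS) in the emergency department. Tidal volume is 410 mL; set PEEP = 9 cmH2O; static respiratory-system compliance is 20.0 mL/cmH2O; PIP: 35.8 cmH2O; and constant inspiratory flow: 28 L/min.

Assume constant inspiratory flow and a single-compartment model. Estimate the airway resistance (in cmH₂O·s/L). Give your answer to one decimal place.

13.5

Flow: 28 L/min ÷ 60 = 0.4667 L/s.
Equation of motion (constant flow): PIP = Vt/C + R·V̇ + PEEP.
R·V̇ = PIP − Vt/C − PEEP = 35.8 − 410/20.0 − 9 = 35.8 − 20.5 − 9 = 6.3 cmH2O.
R = 6.3 / 0.4667 = 13.499 cmH2O·s/L.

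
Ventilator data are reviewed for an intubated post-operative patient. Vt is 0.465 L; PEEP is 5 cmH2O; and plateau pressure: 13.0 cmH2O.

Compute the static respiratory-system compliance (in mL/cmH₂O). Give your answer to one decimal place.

Cstat = Vt / (Pplat − PEEP) = 465 / (13.0 − 5) = 465 / 8.0 = 58.125 mL/cmH2O.

58.1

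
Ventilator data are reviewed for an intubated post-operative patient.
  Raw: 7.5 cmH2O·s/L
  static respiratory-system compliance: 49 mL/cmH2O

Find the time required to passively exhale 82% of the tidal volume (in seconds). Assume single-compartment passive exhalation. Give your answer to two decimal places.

0.63

τ = R × C = 7.5 × 49 mL/cmH2O = 7.5 × 0.049 L/cmH2O = 0.3675 s.
Exhaled fraction f = 1 − e^(−t/τ) → t = −τ·ln(1 − f) = −0.3675·ln(0.18) = 0.6302 s.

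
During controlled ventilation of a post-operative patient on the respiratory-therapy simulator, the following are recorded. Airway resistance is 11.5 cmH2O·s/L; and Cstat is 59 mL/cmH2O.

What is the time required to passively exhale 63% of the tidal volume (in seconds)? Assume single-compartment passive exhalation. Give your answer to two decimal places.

τ = R × C = 11.5 × 59 mL/cmH2O = 11.5 × 0.059 L/cmH2O = 0.6785 s.
Exhaled fraction f = 1 − e^(−t/τ) → t = −τ·ln(1 − f) = −0.6785·ln(0.37) = 0.6746 s.

0.67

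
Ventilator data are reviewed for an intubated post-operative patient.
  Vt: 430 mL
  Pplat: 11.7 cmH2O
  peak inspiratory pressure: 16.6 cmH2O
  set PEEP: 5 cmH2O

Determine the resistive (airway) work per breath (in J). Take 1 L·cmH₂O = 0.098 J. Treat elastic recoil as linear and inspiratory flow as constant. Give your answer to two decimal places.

0.21

With constant inspiratory flow the resistive pressure is constant at PIP − Pplat = 16.6 − 11.7 = 4.9 cmH2O, so resistive work = 4.9 × 0.430 = 2.107 L·cmH2O.
× 0.098 J/(L·cmH2O) → 0.2065 J.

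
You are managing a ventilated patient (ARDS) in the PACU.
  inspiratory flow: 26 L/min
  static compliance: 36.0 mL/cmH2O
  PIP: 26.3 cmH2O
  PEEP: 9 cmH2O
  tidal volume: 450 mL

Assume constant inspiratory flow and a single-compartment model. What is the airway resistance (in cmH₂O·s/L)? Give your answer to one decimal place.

11.1

Flow: 26 L/min ÷ 60 = 0.4333 L/s.
Equation of motion (constant flow): PIP = Vt/C + R·V̇ + PEEP.
R·V̇ = PIP − Vt/C − PEEP = 26.3 − 450/36.0 − 9 = 26.3 − 12.5 − 9 = 4.8 cmH2O.
R = 4.8 / 0.4333 = 11.078 cmH2O·s/L.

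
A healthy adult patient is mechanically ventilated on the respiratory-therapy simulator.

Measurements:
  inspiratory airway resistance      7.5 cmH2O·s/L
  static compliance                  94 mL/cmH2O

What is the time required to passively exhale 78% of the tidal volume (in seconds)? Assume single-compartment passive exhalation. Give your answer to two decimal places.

1.07

τ = R × C = 7.5 × 94 mL/cmH2O = 7.5 × 0.094 L/cmH2O = 0.705 s.
Exhaled fraction f = 1 − e^(−t/τ) → t = −τ·ln(1 − f) = −0.705·ln(0.22) = 1.067 s.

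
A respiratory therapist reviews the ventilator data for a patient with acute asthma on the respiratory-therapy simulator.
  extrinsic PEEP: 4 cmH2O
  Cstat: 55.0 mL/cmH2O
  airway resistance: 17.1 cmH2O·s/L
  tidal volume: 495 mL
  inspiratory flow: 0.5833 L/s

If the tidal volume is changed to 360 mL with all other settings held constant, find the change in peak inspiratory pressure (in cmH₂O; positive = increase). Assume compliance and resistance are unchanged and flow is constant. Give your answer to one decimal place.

-2.5

PIP = Vt/C + R·V̇ + PEEP (constant-flow equation of motion).
Only the elastic term changes: ΔPIP = ΔVt / C = (360 − 495) / 55.0 = -2.455 cmH2O.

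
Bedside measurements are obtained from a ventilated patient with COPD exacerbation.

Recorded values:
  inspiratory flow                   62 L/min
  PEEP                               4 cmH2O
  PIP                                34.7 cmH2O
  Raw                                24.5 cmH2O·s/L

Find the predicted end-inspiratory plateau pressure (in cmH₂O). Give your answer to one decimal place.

Flow: 62 L/min ÷ 60 = 1.0333 L/s.
Pplat = PIP − Raw × flow = 34.7 − 24.5 × 1.0333 = 34.7 − 25.316 = 9.384 cmH2O.

9.4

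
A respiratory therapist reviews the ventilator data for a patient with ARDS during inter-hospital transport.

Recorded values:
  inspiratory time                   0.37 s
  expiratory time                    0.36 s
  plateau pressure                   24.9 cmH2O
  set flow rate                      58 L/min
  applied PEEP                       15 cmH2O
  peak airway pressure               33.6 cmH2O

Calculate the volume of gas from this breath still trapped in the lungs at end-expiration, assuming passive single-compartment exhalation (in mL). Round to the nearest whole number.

Flow: 58 L/min ÷ 60 = 0.9667 L/s.
Vt = flow × Ti = 0.9667 L/s × 0.37 s × 1000 mL/L = 357.68 mL.
R = (PIP − Pplat)/V̇ = (33.6 − 24.9) / 0.9667 = 8.7/0.9667 = 9.0 cmH2O·s/L.
C = Vt/(Pplat − PEEP) = 357.68 / (24.9 − 15) = 357.68/9.9 = 36.129 mL/cmH2O.
τ = R × C = 9.0 × 0.03613 L/cmH2O = 0.3252 s.
Fraction remaining = e^(−Te/τ) = e^(−0.36/0.3252) = 0.3305.
Trapped volume = 357.68 × 0.3305 = 118.21 mL.

118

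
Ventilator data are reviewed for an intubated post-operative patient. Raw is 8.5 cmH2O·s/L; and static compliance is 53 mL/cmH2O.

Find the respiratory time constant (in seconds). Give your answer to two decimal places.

0.45

τ = R × C = 8.5 × 53 mL/cmH2O = 8.5 × 0.053 L/cmH2O = 0.4505 s.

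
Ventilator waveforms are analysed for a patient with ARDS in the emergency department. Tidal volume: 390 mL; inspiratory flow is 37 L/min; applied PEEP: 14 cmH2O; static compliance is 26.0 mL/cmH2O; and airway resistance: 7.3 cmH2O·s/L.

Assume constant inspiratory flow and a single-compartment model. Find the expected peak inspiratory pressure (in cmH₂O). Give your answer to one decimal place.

Flow: 37 L/min ÷ 60 = 0.6167 L/s.
Equation of motion (constant flow): PIP = Vt/C + R·V̇ + PEEP.
PIP = 390/26.0 + 7.3×0.6167 + 14 = 15.0 + 4.502 + 14 = 33.502 cmH2O.

33.5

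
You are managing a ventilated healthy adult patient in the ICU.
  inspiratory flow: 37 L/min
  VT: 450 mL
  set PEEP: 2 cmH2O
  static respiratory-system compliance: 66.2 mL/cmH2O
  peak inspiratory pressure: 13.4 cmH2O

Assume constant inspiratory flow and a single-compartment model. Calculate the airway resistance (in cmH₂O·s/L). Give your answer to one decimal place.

Flow: 37 L/min ÷ 60 = 0.6167 L/s.
Equation of motion (constant flow): PIP = Vt/C + R·V̇ + PEEP.
R·V̇ = PIP − Vt/C − PEEP = 13.4 − 450/66.2 − 2 = 13.4 − 6.798 − 2 = 4.602 cmH2O.
R = 4.602 / 0.6167 = 7.462 cmH2O·s/L.

7.5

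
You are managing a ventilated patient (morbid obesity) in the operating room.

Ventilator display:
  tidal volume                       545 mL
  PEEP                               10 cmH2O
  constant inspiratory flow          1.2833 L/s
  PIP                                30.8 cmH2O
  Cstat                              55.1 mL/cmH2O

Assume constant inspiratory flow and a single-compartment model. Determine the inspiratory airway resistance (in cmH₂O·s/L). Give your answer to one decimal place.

8.5

Equation of motion (constant flow): PIP = Vt/C + R·V̇ + PEEP.
R·V̇ = PIP − Vt/C − PEEP = 30.8 − 545/55.1 − 10 = 30.8 − 9.891 − 10 = 10.909 cmH2O.
R = 10.909 / 1.2833 = 8.501 cmH2O·s/L.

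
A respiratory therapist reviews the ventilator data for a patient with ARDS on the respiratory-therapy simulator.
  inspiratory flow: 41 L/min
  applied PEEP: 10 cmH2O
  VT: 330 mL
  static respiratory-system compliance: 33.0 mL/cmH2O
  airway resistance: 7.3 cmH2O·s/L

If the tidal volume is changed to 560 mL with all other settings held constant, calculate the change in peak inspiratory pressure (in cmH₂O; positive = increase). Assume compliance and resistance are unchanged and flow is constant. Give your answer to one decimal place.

PIP = Vt/C + R·V̇ + PEEP (constant-flow equation of motion).
Only the elastic term changes: ΔPIP = ΔVt / C = (560 − 330) / 33.0 = 6.97 cmH2O.

7.0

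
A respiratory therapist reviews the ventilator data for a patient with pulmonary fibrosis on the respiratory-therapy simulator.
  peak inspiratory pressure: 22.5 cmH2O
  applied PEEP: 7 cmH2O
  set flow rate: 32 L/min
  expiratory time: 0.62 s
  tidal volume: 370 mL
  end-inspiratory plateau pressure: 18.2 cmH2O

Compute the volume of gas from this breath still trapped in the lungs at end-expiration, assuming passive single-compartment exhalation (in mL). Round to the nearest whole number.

36

Flow: 32 L/min ÷ 60 = 0.5333 L/s.
R = (PIP − Pplat)/V̇ = (22.5 − 18.2) / 0.5333 = 4.3/0.5333 = 8.063 cmH2O·s/L.
C = Vt/(Pplat − PEEP) = 370.0 / (18.2 − 7) = 370.0/11.2 = 33.036 mL/cmH2O.
τ = R × C = 8.063 × 0.03304 L/cmH2O = 0.2664 s.
Fraction remaining = e^(−Te/τ) = e^(−0.62/0.2664) = 0.09756.
Trapped volume = 370.0 × 0.09756 = 36.097 mL.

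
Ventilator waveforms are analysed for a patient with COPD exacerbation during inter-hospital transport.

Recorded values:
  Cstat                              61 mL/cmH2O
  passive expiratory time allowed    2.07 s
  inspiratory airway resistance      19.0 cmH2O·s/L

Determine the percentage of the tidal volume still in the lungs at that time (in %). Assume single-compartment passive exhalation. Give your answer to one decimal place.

τ = R × C = 19.0 × 61 mL/cmH2O = 19.0 × 0.061 L/cmH2O = 1.159 s.
Passive exhalation: V(t)/V₀ = e^(−t/τ) = e^(−2.07/1.159) = 0.1676.
Fraction remaining = 0.1676 → 16.76%.

16.8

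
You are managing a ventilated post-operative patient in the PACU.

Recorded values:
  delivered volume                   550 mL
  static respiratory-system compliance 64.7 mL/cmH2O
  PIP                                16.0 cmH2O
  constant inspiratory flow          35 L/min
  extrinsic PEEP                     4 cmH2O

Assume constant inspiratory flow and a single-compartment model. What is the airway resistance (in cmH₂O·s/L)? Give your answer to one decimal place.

6.0

Flow: 35 L/min ÷ 60 = 0.5833 L/s.
Equation of motion (constant flow): PIP = Vt/C + R·V̇ + PEEP.
R·V̇ = PIP − Vt/C − PEEP = 16.0 − 550/64.7 − 4 = 16.0 − 8.501 − 4 = 3.499 cmH2O.
R = 3.499 / 0.5833 = 5.999 cmH2O·s/L.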